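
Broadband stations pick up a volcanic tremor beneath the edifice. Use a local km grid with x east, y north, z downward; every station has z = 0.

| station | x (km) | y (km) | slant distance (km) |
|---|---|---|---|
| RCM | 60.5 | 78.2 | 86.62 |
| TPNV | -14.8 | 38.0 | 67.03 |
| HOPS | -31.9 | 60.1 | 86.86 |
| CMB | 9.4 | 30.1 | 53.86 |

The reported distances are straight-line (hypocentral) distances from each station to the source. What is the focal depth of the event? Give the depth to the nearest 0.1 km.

z ≈ 50.0 km

Each station gives a sphere (x−x_i)² + (y−y_i)² + z² = d_i² (stations at z=0).
Subtracting the RCM sphere from TPNV and HOPS: z² cancels, leaving linear equations in x and y:
-150.6 x − 80.4 y = -5102.45
-184.8 x − 36.2 y = -5187.51
Solving: x ≈ 24.704, y ≈ 17.190 km (keep extra digits for the depth step; rounded: 24.7, 17.2).
Then from the RCM sphere: z² = 86.62² − (x − 60.5)² − (y − 78.2)² with x = 24.704, y = 17.190, so z ≈ 49.995 ≈ 50.0 km.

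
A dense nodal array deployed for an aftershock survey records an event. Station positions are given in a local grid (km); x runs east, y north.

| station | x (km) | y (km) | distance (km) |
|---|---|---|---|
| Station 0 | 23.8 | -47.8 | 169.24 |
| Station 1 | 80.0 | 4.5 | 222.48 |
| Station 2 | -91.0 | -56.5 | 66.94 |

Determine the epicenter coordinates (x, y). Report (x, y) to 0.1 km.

(-141.8, -12.9)

Circle about each station: (x − 23.8)² + (y + 47.8)² = 169.24²; (x − 80.0)² + (y − 4.5)² = 222.48²; (x + 91.0)² + (y + 56.5)² = 66.94².
Subtracting pairs of circle equations eliminates x²+y² and gives linear equations (the radical axes):
112.4 x + 104.6 y = -17286.20
-229.6 x − 17.4 y = 32783.18
Solving the 2×2 system: x ≈ -141.8, y ≈ -12.9 km.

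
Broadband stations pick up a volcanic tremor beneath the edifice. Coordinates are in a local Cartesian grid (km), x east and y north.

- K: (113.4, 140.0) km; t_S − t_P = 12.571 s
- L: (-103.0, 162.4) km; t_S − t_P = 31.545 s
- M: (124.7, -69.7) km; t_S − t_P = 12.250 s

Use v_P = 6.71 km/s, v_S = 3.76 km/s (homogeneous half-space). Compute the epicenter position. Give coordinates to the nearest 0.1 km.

Distance from S−P lag: d = Δt · v_P v_S / (v_P − v_S) = Δt · (6.71·3.76)/(6.71−3.76) ≈ 8.5524·Δt.
So d_K = 107.51, d_L = 269.79, d_M = 104.77 km.
Circle about each station: (x − 113.4)² + (y − 140.0)² = 107.51²; (x + 103.0)² + (y − 162.4)² = 269.79²; (x − 124.7)² + (y + 69.7)² = 104.77².
Subtracting pairs of circle equations eliminates x²+y² and gives linear equations (the radical axes):
-432.8 x + 44.8 y = -56705.04
22.6 x − 419.4 y = -11469.73
Solving the 2×2 system: x ≈ 134.6, y ≈ 34.6 km.

(134.6, 34.6)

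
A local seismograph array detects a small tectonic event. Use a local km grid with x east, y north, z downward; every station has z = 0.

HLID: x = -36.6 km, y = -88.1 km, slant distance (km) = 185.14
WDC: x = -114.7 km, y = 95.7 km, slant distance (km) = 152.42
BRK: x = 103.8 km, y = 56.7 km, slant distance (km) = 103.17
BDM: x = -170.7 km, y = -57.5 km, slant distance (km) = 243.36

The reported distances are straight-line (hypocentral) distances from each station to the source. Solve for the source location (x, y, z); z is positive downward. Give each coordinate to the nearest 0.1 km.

Each station gives a sphere (x−x_i)² + (y−y_i)² + z² = d_i² (stations at z=0).
Subtracting the HLID sphere from WDC and BRK: z² cancels, leaving linear equations in x and y:
-156.2 x + 367.6 y = 24258.37
280.8 x + 289.6 y = 28520.93
Solving: x ≈ 23.300, y ≈ 75.892 km (keep extra digits for the depth step; rounded: 23.3, 75.9).
Then from the HLID sphere: z² = 185.14² − (x + 36.6)² − (y + 88.1)² with x = 23.300, y = 75.892, so z ≈ 61.607 ≈ 61.6 km.

x ≈ 23.3 km, y ≈ 75.9 km, depth ≈ 61.6 km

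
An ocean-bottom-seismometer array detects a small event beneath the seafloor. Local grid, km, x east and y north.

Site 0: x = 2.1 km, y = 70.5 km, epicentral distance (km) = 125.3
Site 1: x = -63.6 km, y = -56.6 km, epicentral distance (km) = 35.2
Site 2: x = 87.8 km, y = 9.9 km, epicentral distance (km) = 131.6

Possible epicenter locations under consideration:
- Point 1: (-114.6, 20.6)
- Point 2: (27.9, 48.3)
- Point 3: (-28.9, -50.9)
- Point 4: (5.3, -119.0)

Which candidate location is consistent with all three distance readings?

For each candidate, compare |candidate − station| to the reported distance:
Point 1: residuals Site 0 1.6, Site 1 57.3, Site 2 71.1 → max 71.1 km
Point 2: residuals Site 0 91.3, Site 1 104.0, Site 2 60.4 → max 104.0 km
Point 3: residuals Site 0 0.0, Site 1 0.0, Site 2 0.0 → max 0.0 km
Point 4: residuals Site 0 64.2, Site 1 57.8, Site 2 21.4 → max 64.2 km
Only Point 3 has all residuals ≈ 0.

Point 3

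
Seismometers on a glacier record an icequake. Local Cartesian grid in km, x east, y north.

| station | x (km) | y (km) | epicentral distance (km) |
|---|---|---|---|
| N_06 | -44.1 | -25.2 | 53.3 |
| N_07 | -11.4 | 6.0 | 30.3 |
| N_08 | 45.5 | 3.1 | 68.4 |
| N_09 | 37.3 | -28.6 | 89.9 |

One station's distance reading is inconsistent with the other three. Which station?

N_08

Solve using three stations at a time. Using N_06, N_07, N_09 (subtract circle equations pairwise → linear system) gives (x, y) ≈ (-33.3, 27.1).
Distances from that point to each station vs reported:
  N_06: calculated 53.4 vs reported 53.3 → residual 0.1 km
  N_07: calculated 30.4 vs reported 30.3 → residual 0.1 km
  N_08: calculated 82.4 vs reported 68.4 → residual 14.0 km
  N_09: calculated 89.9 vs reported 89.9 → residual 0.0 km
N_06, N_07, N_09 are mutually consistent (residuals ≈ 0); N_08 is off by 14.0 km.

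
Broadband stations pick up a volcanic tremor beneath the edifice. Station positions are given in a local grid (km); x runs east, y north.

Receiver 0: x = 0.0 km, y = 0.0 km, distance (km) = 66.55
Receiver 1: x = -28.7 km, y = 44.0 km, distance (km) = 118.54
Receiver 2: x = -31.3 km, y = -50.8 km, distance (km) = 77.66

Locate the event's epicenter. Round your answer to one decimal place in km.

(46.3, -47.8)

Circle about each station: x² + y² = 66.55²; (x + 28.7)² + (y − 44.0)² = 118.54²; (x + 31.3)² + (y + 50.8)² = 77.66².
Subtracting pairs of circle equations eliminates x²+y² and gives linear equations (the radical axes):
-57.4 x + 88.0 y = -6863.14
-62.6 x − 101.6 y = 1958.16
Solving the 2×2 system: x ≈ 46.3, y ≈ -47.8 km.
Check against Receiver 0 (with the unrounded x, y): √(x²+y²) = 66.54 ≈ 66.55 km. ✓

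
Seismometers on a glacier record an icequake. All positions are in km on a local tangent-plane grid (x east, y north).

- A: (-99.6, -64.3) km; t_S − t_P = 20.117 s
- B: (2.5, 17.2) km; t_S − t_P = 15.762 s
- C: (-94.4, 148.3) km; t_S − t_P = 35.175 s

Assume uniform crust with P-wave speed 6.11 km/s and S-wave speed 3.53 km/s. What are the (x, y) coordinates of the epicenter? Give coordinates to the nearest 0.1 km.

Distance from S−P lag: d = Δt · v_P v_S / (v_P − v_S) = Δt · (6.11·3.53)/(6.11−3.53) ≈ 8.3598·Δt.
So d_A = 168.17, d_B = 131.77, d_C = 294.06 km.
Circle about each station: (x + 99.6)² + (y + 64.3)² = 168.17²; (x − 2.5)² + (y − 17.2)² = 131.77²; (x + 94.4)² + (y − 148.3)² = 294.06².
Subtracting the A equation from the B and C equations removes the quadratic terms:
204.2 x + 163.0 y = -2834.74
10.4 x + 425.2 y = -41340.53
Solving the 2×2 system: x ≈ 65.0, y ≈ -98.8 km.

65.0 km east, -98.8 km north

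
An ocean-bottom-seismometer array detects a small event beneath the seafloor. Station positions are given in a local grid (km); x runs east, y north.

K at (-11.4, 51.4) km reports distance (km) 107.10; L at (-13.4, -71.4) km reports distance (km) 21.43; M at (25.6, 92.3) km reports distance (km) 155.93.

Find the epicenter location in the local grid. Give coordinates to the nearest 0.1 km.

Circle about each station: (x + 11.4)² + (y − 51.4)² = 107.10²; (x + 13.4)² + (y + 71.4)² = 21.43²; (x − 25.6)² + (y − 92.3)² = 155.93².
Subtracting the K equation from the L and M equations removes the quadratic terms:
-4.0 x − 245.6 y = 13516.77
74.0 x + 81.8 y = -6441.02
Solving the 2×2 system: x ≈ -26.7, y ≈ -54.6 km.

x ≈ -26.7 km, y ≈ -54.6 km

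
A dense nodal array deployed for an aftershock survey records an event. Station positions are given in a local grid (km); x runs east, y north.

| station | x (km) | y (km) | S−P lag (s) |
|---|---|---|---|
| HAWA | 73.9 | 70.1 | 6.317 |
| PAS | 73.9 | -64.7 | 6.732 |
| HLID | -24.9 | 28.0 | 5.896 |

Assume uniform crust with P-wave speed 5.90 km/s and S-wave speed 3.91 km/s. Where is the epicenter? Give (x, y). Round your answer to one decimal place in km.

Distance from S−P lag: d = Δt · v_P v_S / (v_P − v_S) = Δt · (5.90·3.91)/(5.90−3.91) ≈ 11.5925·Δt.
So d_HAWA = 73.23, d_PAS = 78.04, d_HLID = 68.35 km.
Circle about each station: (x − 73.9)² + (y − 70.1)² = 73.23²; (x − 73.9)² + (y + 64.7)² = 78.04²; (x + 24.9)² + (y − 28.0)² = 68.35².
Subtracting pairs of circle equations eliminates x²+y² and gives linear equations (the radical axes):
0.0 x − 269.6 y = -1455.53
-197.6 x − 84.2 y = -8280.30
Solving the 2×2 system: x ≈ 39.6, y ≈ 5.4 km.

(39.6, 5.4)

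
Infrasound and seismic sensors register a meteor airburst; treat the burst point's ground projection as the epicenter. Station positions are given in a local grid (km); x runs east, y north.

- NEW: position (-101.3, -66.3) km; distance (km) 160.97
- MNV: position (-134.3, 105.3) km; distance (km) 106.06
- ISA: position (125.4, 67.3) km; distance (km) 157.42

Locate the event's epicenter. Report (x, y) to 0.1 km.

Circle about each station: (x + 101.3)² + (y + 66.3)² = 160.97²; (x + 134.3)² + (y − 105.3)² = 106.06²; (x − 125.4)² + (y − 67.3)² = 157.42².
Subtracting the NEW equation from the MNV and ISA equations removes the quadratic terms:
-66.0 x + 343.2 y = 29129.82
453.4 x + 267.2 y = 6727.35
Solving the 2×2 system: x ≈ -31.6, y ≈ 78.8 km.
Check against NEW (with the unrounded x, y): √((x + 101.3)²+(y + 66.3)²) = 160.97 ≈ 160.97 km. ✓

(-31.6, 78.8)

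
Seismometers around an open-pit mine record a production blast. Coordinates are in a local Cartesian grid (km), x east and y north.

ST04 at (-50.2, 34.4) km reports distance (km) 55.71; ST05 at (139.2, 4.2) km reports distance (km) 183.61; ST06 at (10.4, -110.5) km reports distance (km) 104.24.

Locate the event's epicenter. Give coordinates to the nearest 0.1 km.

-42.7 km east, -20.8 km north

Circle about each station: (x + 50.2)² + (y − 34.4)² = 55.71²; (x − 139.2)² + (y − 4.2)² = 183.61²; (x − 10.4)² + (y + 110.5)² = 104.24².
Subtracting pairs of circle equations eliminates x²+y² and gives linear equations (the radical axes):
378.8 x − 60.4 y = -14918.15
121.2 x − 289.8 y = 852.64
Solving the 2×2 system: x ≈ -42.7, y ≈ -20.8 km.
Check against ST04 (with the unrounded x, y): √((x + 50.2)²+(y − 34.4)²) = 55.71 ≈ 55.71 km. ✓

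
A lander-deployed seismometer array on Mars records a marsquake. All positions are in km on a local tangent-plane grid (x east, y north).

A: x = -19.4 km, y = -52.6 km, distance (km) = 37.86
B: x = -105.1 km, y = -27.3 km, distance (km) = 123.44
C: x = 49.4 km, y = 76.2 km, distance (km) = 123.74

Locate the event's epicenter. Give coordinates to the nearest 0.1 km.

Circle about each station: (x + 19.4)² + (y + 52.6)² = 37.86²; (x + 105.1)² + (y + 27.3)² = 123.44²; (x − 49.4)² + (y − 76.2)² = 123.74².
Subtracting the A equation from the B and C equations removes the quadratic terms:
-171.4 x + 50.6 y = -5155.87
137.6 x + 257.6 y = -8774.53
Solving the 2×2 system: x ≈ 17.3, y ≈ -43.3 km.

17.3 km east, -43.3 km north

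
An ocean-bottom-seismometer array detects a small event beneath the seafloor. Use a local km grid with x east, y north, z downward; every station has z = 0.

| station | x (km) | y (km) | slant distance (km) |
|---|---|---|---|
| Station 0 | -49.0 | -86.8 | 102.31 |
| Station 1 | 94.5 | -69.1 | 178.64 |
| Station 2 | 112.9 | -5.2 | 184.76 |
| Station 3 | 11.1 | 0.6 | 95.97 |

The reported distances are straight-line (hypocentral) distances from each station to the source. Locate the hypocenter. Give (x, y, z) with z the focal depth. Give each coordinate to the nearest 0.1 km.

Each station gives a sphere (x−x_i)² + (y−y_i)² + z² = d_i² (stations at z=0).
Subtracting the Station 0 sphere from Station 1 and Station 2: z² cancels, leaving linear equations in x and y:
287.0 x + 35.4 y = -17675.09
323.8 x + 163.2 y = -20830.71
Solving: x ≈ -60.696, y ≈ -7.214 km (keep extra digits for the depth step; rounded: -60.7, -7.2).
Then from the Station 0 sphere: z² = 102.31² − (x + 49.0)² − (y + 86.8)² with x = -60.696, y = -7.214, so z ≈ 63.219 ≈ 63.2 km.

x ≈ -60.7 km, y ≈ -7.2 km, depth ≈ 63.2 km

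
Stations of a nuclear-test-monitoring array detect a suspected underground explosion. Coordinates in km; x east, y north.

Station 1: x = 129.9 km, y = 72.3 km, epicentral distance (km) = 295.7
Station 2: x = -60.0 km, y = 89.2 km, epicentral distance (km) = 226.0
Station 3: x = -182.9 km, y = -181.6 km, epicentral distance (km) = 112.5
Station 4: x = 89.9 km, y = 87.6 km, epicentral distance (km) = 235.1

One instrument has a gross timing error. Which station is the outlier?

Station 4

Solve using three stations at a time. Using Station 1, Station 2, Station 3 (subtract circle equations pairwise → linear system) gives (x, y) ≈ (-80.1, -135.9).
Distances from that point to each station vs reported:
  Station 1: calculated 295.7 vs reported 295.7 → residual 0.0 km
  Station 2: calculated 226.0 vs reported 226.0 → residual 0.0 km
  Station 3: calculated 112.5 vs reported 112.5 → residual 0.0 km
  Station 4: calculated 280.8 vs reported 235.1 → residual 45.7 km
Station 1, Station 2, Station 3 are mutually consistent (residuals ≈ 0); Station 4 is off by 45.7 km.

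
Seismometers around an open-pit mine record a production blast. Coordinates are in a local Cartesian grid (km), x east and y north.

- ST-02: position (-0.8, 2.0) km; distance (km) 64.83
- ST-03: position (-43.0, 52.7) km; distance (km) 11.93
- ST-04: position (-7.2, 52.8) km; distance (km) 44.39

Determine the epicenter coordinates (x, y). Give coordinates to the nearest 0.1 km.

-50.6 km east, 43.5 km north

Circle about each station: (x + 0.8)² + (y − 2.0)² = 64.83²; (x + 43.0)² + (y − 52.7)² = 11.93²; (x + 7.2)² + (y − 52.8)² = 44.39².
Subtracting pairs of circle equations eliminates x²+y² and gives linear equations (the radical axes):
-84.4 x + 101.4 y = 8682.25
-12.8 x + 101.6 y = 5067.50
Solving the 2×2 system: x ≈ -50.6, y ≈ 43.5 km.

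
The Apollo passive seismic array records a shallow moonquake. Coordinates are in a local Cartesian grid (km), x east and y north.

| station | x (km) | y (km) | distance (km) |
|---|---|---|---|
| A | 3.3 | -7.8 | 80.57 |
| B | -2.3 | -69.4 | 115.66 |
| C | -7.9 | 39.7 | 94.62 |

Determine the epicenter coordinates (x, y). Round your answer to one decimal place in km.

Circle about each station: (x − 3.3)² + (y + 7.8)² = 80.57²; (x + 2.3)² + (y + 69.4)² = 115.66²; (x + 7.9)² + (y − 39.7)² = 94.62².
Subtracting pairs of circle equations eliminates x²+y² and gives linear equations (the radical axes):
-11.2 x − 123.2 y = -2135.79
-22.4 x + 95.0 y = -894.65
Solving the 2×2 system: x ≈ 81.9, y ≈ 9.9 km.

81.9 km east, 9.9 km north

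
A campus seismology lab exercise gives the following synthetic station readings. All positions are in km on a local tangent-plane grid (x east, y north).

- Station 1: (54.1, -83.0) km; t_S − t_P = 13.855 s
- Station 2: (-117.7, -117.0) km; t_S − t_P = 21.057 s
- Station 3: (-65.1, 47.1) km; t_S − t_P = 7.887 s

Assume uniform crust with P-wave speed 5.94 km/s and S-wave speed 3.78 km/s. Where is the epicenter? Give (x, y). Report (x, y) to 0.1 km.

(16.4, 56.0)

Distance from S−P lag: d = Δt · v_P v_S / (v_P − v_S) = Δt · (5.94·3.78)/(5.94−3.78) ≈ 10.3950·Δt.
So d_Station 1 = 144.02, d_Station 2 = 218.89, d_Station 3 = 81.99 km.
Circle about each station: (x − 54.1)² + (y + 83.0)² = 144.02²; (x + 117.7)² + (y + 117.0)² = 218.89²; (x + 65.1)² + (y − 47.1)² = 81.99².
Subtracting the Station 1 equation from the Station 2 and Station 3 equations removes the quadratic terms:
-343.6 x − 68.0 y = -9444.59
-238.4 x + 260.2 y = 10660.01
Solving the 2×2 system: x ≈ 16.4, y ≈ 56.0 km.
Check against Station 1 (with the unrounded x, y): √((x − 54.1)²+(y + 83.0)²) = 144.02 ≈ 144.02 km. ✓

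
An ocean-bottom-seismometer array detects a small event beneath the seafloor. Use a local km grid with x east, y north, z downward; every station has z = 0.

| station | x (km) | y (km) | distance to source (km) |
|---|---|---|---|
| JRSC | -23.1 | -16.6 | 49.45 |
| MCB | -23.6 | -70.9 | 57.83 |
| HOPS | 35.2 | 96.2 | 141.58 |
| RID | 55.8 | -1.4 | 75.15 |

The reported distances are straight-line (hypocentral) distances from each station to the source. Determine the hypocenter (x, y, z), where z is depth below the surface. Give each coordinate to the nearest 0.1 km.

(1.2, -35.7, 38.6)

Each station gives a sphere (x−x_i)² + (y−y_i)² + z² = d_i² (stations at z=0).
Subtracting the JRSC sphere from MCB and HOPS: z² cancels, leaving linear equations in x and y:
-1.0 x − 108.6 y = 3875.59
116.6 x + 225.6 y = -7915.28
Solving: x ≈ 1.185, y ≈ -35.698 km (keep extra digits for the depth step; rounded: 1.2, -35.7).
Then from the JRSC sphere: z² = 49.45² − (x + 23.1)² − (y + 16.6)² with x = 1.185, y = -35.698, so z ≈ 38.611 ≈ 38.6 km.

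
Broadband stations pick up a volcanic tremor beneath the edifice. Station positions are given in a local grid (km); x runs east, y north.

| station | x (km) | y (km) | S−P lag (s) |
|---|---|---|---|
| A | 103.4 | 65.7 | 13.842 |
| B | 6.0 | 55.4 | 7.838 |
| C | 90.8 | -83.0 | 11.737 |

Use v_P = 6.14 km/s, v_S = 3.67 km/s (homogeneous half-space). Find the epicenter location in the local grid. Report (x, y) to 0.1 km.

Distance from S−P lag: d = Δt · v_P v_S / (v_P − v_S) = Δt · (6.14·3.67)/(6.14−3.67) ≈ 9.1230·Δt.
So d_A = 126.28, d_B = 71.51, d_C = 107.08 km.
Circle about each station: (x − 103.4)² + (y − 65.7)² = 126.28²; (x − 6.0)² + (y − 55.4)² = 71.51²; (x − 90.8)² + (y + 83.0)² = 107.08².
Subtracting the A equation from the B and C equations removes the quadratic terms:
-194.8 x − 20.6 y = -1069.93
-25.2 x − 297.4 y = 4606.10
Solving the 2×2 system: x ≈ 7.2, y ≈ -16.1 km.

7.2 km east, -16.1 km north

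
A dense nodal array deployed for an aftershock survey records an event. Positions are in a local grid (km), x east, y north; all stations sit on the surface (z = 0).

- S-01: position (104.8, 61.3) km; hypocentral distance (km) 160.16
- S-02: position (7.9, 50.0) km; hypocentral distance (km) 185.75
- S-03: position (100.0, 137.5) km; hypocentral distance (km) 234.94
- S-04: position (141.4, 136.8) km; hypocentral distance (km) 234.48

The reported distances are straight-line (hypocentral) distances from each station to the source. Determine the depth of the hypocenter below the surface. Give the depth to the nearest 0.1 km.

depth ≈ 38.8 km

Each station gives a sphere (x−x_i)² + (y−y_i)² + z² = d_i² (stations at z=0).
Subtracting the S-01 sphere from S-02 and S-03: z² cancels, leaving linear equations in x and y:
-193.8 x − 22.6 y = -21030.16
-9.6 x + 152.4 y = -15380.06
Solving: x ≈ 119.406, y ≈ -93.397 km (keep extra digits for the depth step; rounded: 119.4, -93.4).
Then from the S-01 sphere: z² = 160.16² − (x − 104.8)² − (y − 61.3)² with x = 119.406, y = -93.397, so z ≈ 38.817 ≈ 38.8 km.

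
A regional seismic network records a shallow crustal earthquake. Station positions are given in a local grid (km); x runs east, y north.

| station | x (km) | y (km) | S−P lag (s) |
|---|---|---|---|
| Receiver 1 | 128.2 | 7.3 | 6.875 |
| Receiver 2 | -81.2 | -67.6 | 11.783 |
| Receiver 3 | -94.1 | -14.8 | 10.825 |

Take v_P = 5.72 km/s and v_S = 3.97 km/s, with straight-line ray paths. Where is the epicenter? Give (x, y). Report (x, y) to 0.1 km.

(40.7, 24.7)

Distance from S−P lag: d = Δt · v_P v_S / (v_P − v_S) = Δt · (5.72·3.97)/(5.72−3.97) ≈ 12.9762·Δt.
So d_Receiver 1 = 89.21, d_Receiver 2 = 152.90, d_Receiver 3 = 140.47 km.
Circle about each station: (x − 128.2)² + (y − 7.3)² = 89.21²; (x + 81.2)² + (y + 67.6)² = 152.90²; (x + 94.1)² + (y + 14.8)² = 140.47².
Subtracting pairs of circle equations eliminates x²+y² and gives linear equations (the radical axes):
-418.8 x − 149.8 y = -20745.32
-444.6 x − 44.2 y = -19188.08
Solving the 2×2 system: x ≈ 40.7, y ≈ 24.7 km.
Check against Receiver 1 (with the unrounded x, y): √((x − 128.2)²+(y − 7.3)²) = 89.21 ≈ 89.21 km. ✓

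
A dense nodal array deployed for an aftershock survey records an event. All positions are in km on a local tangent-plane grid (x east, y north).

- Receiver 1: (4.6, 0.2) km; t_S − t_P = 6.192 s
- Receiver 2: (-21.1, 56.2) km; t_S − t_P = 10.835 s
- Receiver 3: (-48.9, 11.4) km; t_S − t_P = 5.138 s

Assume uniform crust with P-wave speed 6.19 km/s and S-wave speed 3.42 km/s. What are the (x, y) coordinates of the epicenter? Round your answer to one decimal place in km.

Distance from S−P lag: d = Δt · v_P v_S / (v_P − v_S) = Δt · (6.19·3.42)/(6.19−3.42) ≈ 7.6425·Δt.
So d_Receiver 1 = 47.32, d_Receiver 2 = 82.81, d_Receiver 3 = 39.27 km.
Circle about each station: (x − 4.6)² + (y − 0.2)² = 47.32²; (x + 21.1)² + (y − 56.2)² = 82.81²; (x + 48.9)² + (y − 11.4)² = 39.27².
Subtracting the Receiver 1 equation from the Receiver 2 and Receiver 3 equations removes the quadratic terms:
-51.4 x + 112.0 y = -1035.86
-107.0 x + 22.4 y = 3197.02
Solving the 2×2 system: x ≈ -35.2, y ≈ -25.4 km.

x ≈ -35.2 km, y ≈ -25.4 km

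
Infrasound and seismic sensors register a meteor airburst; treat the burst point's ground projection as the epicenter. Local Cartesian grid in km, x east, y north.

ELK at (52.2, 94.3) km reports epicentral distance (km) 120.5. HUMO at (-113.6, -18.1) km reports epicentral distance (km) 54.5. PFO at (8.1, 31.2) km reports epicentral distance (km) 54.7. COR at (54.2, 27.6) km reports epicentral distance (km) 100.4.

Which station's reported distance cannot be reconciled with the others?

Solve using three stations at a time. Using ELK, PFO, COR (subtract circle equations pairwise → linear system) gives (x, y) ≈ (-46.1, 24.7).
Distances from that point to each station vs reported:
  ELK: calculated 120.4 vs reported 120.5 → residual 0.1 km
  HUMO: calculated 79.9 vs reported 54.5 → residual 25.4 km
  PFO: calculated 54.6 vs reported 54.7 → residual 0.1 km
  COR: calculated 100.3 vs reported 100.4 → residual 0.1 km
ELK, PFO, COR are mutually consistent (residuals ≈ 0); HUMO is off by 25.4 km.

HUMO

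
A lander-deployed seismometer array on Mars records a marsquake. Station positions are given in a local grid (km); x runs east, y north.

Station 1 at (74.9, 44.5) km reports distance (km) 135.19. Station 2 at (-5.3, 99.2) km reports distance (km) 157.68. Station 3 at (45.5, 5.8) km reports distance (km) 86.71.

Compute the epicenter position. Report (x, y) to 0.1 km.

Circle about each station: (x − 74.9)² + (y − 44.5)² = 135.19²; (x + 5.3)² + (y − 99.2)² = 157.68²; (x − 45.5)² + (y − 5.8)² = 86.71².
Subtracting the Station 1 equation from the Station 2 and Station 3 equations removes the quadratic terms:
-160.4 x + 109.4 y = -4308.18
-58.8 x − 77.4 y = 5271.34
Solving the 2×2 system: x ≈ -12.9, y ≈ -58.3 km.

(-12.9, -58.3)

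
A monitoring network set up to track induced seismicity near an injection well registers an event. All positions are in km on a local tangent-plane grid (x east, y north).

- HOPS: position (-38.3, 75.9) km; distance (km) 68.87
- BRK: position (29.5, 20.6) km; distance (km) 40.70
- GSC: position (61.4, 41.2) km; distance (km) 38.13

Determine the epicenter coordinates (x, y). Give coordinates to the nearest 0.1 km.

29.0 km east, 61.3 km north

Circle about each station: (x + 38.3)² + (y − 75.9)² = 68.87²; (x − 29.5)² + (y − 20.6)² = 40.70²; (x − 61.4)² + (y − 41.2)² = 38.13².
Subtracting the HOPS equation from the BRK and GSC equations removes the quadratic terms:
135.6 x − 110.6 y = -2846.50
199.4 x − 69.4 y = 1528.88
Solving the 2×2 system: x ≈ 29.0, y ≈ 61.3 km.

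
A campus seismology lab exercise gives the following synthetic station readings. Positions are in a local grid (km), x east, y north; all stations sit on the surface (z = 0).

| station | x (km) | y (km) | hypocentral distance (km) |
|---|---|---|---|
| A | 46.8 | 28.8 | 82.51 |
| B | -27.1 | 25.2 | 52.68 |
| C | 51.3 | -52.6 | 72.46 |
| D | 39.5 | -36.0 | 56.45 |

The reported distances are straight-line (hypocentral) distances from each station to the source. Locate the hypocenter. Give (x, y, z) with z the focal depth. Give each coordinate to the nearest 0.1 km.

Each station gives a sphere (x−x_i)² + (y−y_i)² + z² = d_i² (stations at z=0).
Subtracting the A sphere from B and C: z² cancels, leaving linear equations in x and y:
-147.8 x − 7.2 y = 2382.49
9.0 x − 162.8 y = 3936.22
Solving: x ≈ -14.902, y ≈ -25.002 km (keep extra digits for the depth step; rounded: -14.9, -25.0).
Then from the A sphere: z² = 82.51² − (x − 46.8)² − (y − 28.8)² with x = -14.902, y = -25.002, so z ≈ 10.301 ≈ 10.3 km.
Check against D (with the unrounded solution): distance 56.45 ≈ 56.45 km. ✓

x ≈ -14.9 km, y ≈ -25.0 km, depth ≈ 10.3 km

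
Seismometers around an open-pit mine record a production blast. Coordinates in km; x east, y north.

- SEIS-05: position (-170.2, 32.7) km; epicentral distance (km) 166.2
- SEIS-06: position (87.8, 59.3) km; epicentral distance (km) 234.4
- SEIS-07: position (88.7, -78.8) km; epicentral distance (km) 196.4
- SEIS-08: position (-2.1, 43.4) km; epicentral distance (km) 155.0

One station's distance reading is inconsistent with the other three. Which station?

Solve using three stations at a time. Using SEIS-06, SEIS-07, SEIS-08 (subtract circle equations pairwise → linear system) gives (x, y) ≈ (-107.6, -70.3).
Distances from that point to each station vs reported:
  SEIS-05: calculated 120.5 vs reported 166.2 → residual 45.7 km
  SEIS-06: calculated 234.5 vs reported 234.4 → residual 0.1 km
  SEIS-07: calculated 196.5 vs reported 196.4 → residual 0.1 km
  SEIS-08: calculated 155.1 vs reported 155.0 → residual 0.1 km
SEIS-06, SEIS-07, SEIS-08 are mutually consistent (residuals ≈ 0); SEIS-05 is off by 45.7 km.

SEIS-05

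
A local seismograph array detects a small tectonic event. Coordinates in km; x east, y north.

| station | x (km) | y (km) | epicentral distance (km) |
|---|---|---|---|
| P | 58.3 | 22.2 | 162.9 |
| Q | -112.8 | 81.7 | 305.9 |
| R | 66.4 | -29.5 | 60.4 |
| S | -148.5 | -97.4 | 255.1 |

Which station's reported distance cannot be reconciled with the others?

Solve using three stations at a time. Using P, Q, S (subtract circle equations pairwise → linear system) gives (x, y) ≈ (103.9, -134.2).
Distances from that point to each station vs reported:
  P: calculated 162.9 vs reported 162.9 → residual 0.0 km
  Q: calculated 305.9 vs reported 305.9 → residual 0.0 km
  R: calculated 111.2 vs reported 60.4 → residual 50.8 km
  S: calculated 255.1 vs reported 255.1 → residual 0.0 km
P, Q, S are mutually consistent (residuals ≈ 0); R is off by 50.8 km.

R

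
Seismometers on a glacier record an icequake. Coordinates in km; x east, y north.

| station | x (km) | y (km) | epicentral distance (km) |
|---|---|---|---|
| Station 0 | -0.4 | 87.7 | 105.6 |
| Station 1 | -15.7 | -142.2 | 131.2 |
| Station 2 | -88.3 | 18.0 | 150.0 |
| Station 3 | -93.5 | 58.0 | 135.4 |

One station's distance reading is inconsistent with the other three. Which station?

Station 2

Solve using three stations at a time. Using Station 0, Station 1, Station 3 (subtract circle equations pairwise → linear system) gives (x, y) ≈ (19.9, -15.9).
Distances from that point to each station vs reported:
  Station 0: calculated 105.6 vs reported 105.6 → residual 0.0 km
  Station 1: calculated 131.2 vs reported 131.2 → residual 0.0 km
  Station 2: calculated 113.4 vs reported 150.0 → residual 36.6 km
  Station 3: calculated 135.4 vs reported 135.4 → residual 0.0 km
Station 0, Station 1, Station 3 are mutually consistent (residuals ≈ 0); Station 2 is off by 36.6 km.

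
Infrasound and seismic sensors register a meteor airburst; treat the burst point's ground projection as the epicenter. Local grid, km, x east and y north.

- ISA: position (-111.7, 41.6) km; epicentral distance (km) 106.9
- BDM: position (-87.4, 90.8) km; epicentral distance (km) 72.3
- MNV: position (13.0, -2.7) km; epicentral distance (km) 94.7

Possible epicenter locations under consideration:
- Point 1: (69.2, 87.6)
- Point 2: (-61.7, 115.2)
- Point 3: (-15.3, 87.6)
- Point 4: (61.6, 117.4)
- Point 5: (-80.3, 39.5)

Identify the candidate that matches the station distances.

For each candidate, compare |candidate − station| to the reported distance:
Point 1: residuals ISA 79.8, BDM 84.3, MNV 11.7 → max 84.3 km
Point 2: residuals ISA 17.9, BDM 36.9, MNV 44.9 → max 44.9 km
Point 3: residuals ISA 0.1, BDM 0.1, MNV 0.1 → max 0.1 km
Point 4: residuals ISA 82.3, BDM 79.1, MNV 34.9 → max 82.3 km
Point 5: residuals ISA 75.4, BDM 20.5, MNV 7.7 → max 75.4 km
Only Point 3 has all residuals ≈ 0.

Point 3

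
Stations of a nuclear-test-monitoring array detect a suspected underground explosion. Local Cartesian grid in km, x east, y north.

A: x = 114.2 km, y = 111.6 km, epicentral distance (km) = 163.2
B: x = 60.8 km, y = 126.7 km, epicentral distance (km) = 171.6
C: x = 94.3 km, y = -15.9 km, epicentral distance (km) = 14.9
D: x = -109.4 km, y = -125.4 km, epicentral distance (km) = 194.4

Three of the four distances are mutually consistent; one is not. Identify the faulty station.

C

Solve using three stations at a time. Using A, B, D (subtract circle equations pairwise → linear system) gives (x, y) ≈ (67.5, -44.8).
Distances from that point to each station vs reported:
  A: calculated 163.2 vs reported 163.2 → residual 0.0 km
  B: calculated 171.6 vs reported 171.6 → residual 0.0 km
  C: calculated 39.4 vs reported 14.9 → residual 24.5 km
  D: calculated 194.4 vs reported 194.4 → residual 0.0 km
A, B, D are mutually consistent (residuals ≈ 0); C is off by 24.5 km.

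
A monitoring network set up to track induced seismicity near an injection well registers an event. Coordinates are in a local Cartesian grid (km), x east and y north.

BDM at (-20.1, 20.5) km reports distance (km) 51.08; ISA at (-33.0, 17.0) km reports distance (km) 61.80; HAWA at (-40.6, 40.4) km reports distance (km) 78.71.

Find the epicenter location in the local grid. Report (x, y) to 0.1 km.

Circle about each station: (x + 20.1)² + (y − 20.5)² = 51.08²; (x + 33.0)² + (y − 17.0)² = 61.80²; (x + 40.6)² + (y − 40.4)² = 78.71².
Subtracting the BDM equation from the ISA and HAWA equations removes the quadratic terms:
-25.8 x − 7.0 y = -656.33
-41.0 x + 39.8 y = -1129.84
Solving the 2×2 system: x ≈ 25.9, y ≈ -1.7 km.
Check against BDM (with the unrounded x, y): √((x + 20.1)²+(y − 20.5)²) = 51.08 ≈ 51.08 km. ✓

25.9 km east, -1.7 km north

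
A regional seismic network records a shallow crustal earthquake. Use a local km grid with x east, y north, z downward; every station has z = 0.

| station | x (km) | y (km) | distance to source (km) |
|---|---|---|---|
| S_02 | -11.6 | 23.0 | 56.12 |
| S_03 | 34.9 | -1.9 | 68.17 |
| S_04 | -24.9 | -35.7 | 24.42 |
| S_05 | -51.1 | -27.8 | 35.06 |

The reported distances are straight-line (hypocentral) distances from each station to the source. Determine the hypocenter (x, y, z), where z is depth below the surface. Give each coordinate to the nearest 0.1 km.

x ≈ -24.4 km, y ≈ -26.7 km, depth ≈ 22.7 km

Each station gives a sphere (x−x_i)² + (y−y_i)² + z² = d_i² (stations at z=0).
Subtracting the S_02 sphere from S_03 and S_04: z² cancels, leaving linear equations in x and y:
93.0 x − 49.8 y = -939.63
-26.6 x − 117.4 y = 3784.06
Solving: x ≈ -24.403, y ≈ -26.703 km (keep extra digits for the depth step; rounded: -24.4, -26.7).
Then from the S_02 sphere: z² = 56.12² − (x + 11.6)² − (y − 23.0)² with x = -24.403, y = -26.703, so z ≈ 22.697 ≈ 22.7 km.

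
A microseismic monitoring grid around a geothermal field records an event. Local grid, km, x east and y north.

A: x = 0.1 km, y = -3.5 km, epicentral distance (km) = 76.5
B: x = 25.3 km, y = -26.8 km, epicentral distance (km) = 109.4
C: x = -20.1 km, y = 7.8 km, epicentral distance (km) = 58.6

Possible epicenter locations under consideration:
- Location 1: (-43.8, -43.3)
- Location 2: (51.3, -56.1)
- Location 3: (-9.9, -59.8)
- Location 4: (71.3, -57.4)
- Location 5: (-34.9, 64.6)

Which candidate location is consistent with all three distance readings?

For each candidate, compare |candidate − station| to the reported distance:
Location 1: residuals A 17.2, B 38.4, C 2.3 → max 38.4 km
Location 2: residuals A 3.1, B 70.2, C 37.2 → max 70.2 km
Location 3: residuals A 19.3, B 61.2, C 9.8 → max 61.2 km
Location 4: residuals A 12.8, B 54.2, C 53.7 → max 54.2 km
Location 5: residuals A 0.1, B 0.0, C 0.1 → max 0.1 km
Only Location 5 has all residuals ≈ 0.

Location 5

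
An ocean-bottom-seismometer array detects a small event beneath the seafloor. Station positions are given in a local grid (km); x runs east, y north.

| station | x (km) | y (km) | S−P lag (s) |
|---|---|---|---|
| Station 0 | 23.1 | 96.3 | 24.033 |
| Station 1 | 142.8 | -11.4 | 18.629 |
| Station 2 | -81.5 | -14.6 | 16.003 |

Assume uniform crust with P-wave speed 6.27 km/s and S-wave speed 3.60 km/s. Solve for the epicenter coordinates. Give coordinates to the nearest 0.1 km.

Distance from S−P lag: d = Δt · v_P v_S / (v_P − v_S) = Δt · (6.27·3.60)/(6.27−3.60) ≈ 8.4539·Δt.
So d_Station 0 = 203.17, d_Station 1 = 157.49, d_Station 2 = 135.29 km.
Circle about each station: (x − 23.1)² + (y − 96.3)² = 203.17²; (x − 142.8)² + (y + 11.4)² = 157.49²; (x + 81.5)² + (y + 14.6)² = 135.29².
Subtracting the Station 0 equation from the Station 1 and Station 2 equations removes the quadratic terms:
239.4 x − 215.4 y = 27189.45
-209.2 x − 221.8 y = 20022.77
Solving the 2×2 system: x ≈ 17.5, y ≈ -106.8 km.

x ≈ 17.5 km, y ≈ -106.8 km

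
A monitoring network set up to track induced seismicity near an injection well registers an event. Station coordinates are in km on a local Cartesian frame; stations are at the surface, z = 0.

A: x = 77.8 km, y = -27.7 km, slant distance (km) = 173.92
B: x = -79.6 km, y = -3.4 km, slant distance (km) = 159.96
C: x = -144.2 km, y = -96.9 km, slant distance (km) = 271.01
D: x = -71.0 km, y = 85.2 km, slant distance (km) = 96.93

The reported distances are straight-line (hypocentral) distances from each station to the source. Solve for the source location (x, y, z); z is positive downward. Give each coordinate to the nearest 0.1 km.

Each station gives a sphere (x−x_i)² + (y−y_i)² + z² = d_i² (stations at z=0).
Subtracting the A sphere from B and C: z² cancels, leaving linear equations in x and y:
-314.8 x + 48.6 y = 4188.55
-444.0 x − 138.4 y = -19835.13
Solving: x ≈ 5.899, y ≈ 124.393 km (keep extra digits for the depth step; rounded: 5.9, 124.4).
Then from the A sphere: z² = 173.92² − (x − 77.8)² − (y + 27.7)² with x = 5.899, y = 124.393, so z ≈ 44.115 ≈ 44.1 km.

x ≈ 5.9 km, y ≈ 124.4 km, depth ≈ 44.1 km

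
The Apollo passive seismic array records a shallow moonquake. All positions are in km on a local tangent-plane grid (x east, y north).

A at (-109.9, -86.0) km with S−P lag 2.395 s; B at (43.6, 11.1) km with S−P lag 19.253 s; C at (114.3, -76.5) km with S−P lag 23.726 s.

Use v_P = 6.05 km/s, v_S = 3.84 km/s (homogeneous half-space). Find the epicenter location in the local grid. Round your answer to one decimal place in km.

-135.0 km east, -84.1 km north

Distance from S−P lag: d = Δt · v_P v_S / (v_P − v_S) = Δt · (6.05·3.84)/(6.05−3.84) ≈ 10.5122·Δt.
So d_A = 25.18, d_B = 202.39, d_C = 249.41 km.
Circle about each station: (x + 109.9)² + (y + 86.0)² = 25.18²; (x − 43.6)² + (y − 11.1)² = 202.39²; (x − 114.3)² + (y + 76.5)² = 249.41².
Subtracting pairs of circle equations eliminates x²+y² and gives linear equations (the radical axes):
307.0 x + 194.2 y = -57777.52
448.4 x + 19.0 y = -62128.59
Solving the 2×2 system: x ≈ -135.0, y ≈ -84.1 km.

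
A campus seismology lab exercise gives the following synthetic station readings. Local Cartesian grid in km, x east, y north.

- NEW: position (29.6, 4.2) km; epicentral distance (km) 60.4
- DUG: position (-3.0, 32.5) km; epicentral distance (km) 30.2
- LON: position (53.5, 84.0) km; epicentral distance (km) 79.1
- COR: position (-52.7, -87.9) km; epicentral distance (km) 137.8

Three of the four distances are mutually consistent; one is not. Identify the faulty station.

DUG

Solve using three stations at a time. Using NEW, LON, COR (subtract circle equations pairwise → linear system) gives (x, y) ≈ (-15.3, 44.8).
Distances from that point to each station vs reported:
  NEW: calculated 60.5 vs reported 60.4 → residual 0.1 km
  DUG: calculated 17.4 vs reported 30.2 → residual 12.8 km
  LON: calculated 79.2 vs reported 79.1 → residual 0.1 km
  COR: calculated 137.9 vs reported 137.8 → residual 0.1 km
NEW, LON, COR are mutually consistent (residuals ≈ 0); DUG is off by 12.8 km.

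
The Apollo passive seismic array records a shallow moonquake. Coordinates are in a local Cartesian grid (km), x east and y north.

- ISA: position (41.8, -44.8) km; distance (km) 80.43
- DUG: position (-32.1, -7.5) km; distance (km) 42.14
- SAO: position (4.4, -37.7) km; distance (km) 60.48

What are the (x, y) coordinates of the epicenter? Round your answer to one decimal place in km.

(-2.4, 22.4)

Circle about each station: (x − 41.8)² + (y + 44.8)² = 80.43²; (x + 32.1)² + (y + 7.5)² = 42.14²; (x − 4.4)² + (y + 37.7)² = 60.48².
Subtracting the ISA equation from the DUG and SAO equations removes the quadratic terms:
-147.8 x + 74.6 y = 2025.59
-74.8 x + 14.2 y = 497.52
Solving the 2×2 system: x ≈ -2.4, y ≈ 22.4 km.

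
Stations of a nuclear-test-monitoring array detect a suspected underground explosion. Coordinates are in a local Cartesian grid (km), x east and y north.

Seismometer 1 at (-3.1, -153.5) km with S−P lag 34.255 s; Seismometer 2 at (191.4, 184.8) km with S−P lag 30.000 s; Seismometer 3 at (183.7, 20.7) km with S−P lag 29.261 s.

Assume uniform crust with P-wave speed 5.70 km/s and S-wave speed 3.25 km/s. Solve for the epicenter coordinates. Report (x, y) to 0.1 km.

Distance from S−P lag: d = Δt · v_P v_S / (v_P − v_S) = Δt · (5.70·3.25)/(5.70−3.25) ≈ 7.5612·Δt.
So d_Seismometer 1 = 259.01, d_Seismometer 2 = 226.84, d_Seismometer 3 = 221.25 km.
Circle about each station: (x + 3.1)² + (y + 153.5)² = 259.01²; (x − 191.4)² + (y − 184.8)² = 226.84²; (x − 183.7)² + (y − 20.7)² = 221.25².
Subtracting pairs of circle equations eliminates x²+y² and gives linear equations (the radical axes):
389.0 x + 676.6 y = 62842.93
373.6 x + 348.4 y = 28736.94
Solving the 2×2 system: x ≈ -20.9, y ≈ 104.9 km.

-20.9 km east, 104.9 km north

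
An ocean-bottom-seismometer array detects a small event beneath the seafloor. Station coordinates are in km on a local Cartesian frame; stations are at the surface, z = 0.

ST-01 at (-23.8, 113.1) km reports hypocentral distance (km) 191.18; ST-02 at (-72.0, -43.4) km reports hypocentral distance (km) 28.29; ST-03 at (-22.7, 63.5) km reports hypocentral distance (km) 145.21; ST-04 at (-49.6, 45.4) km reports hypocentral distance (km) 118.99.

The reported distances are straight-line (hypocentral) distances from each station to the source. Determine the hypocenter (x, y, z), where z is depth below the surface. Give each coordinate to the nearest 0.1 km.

Each station gives a sphere (x−x_i)² + (y−y_i)² + z² = d_i² (stations at z=0).
Subtracting the ST-01 sphere from ST-02 and ST-03: z² cancels, leaving linear equations in x and y:
-96.4 x − 313.0 y = 29458.98
2.2 x − 99.2 y = 6653.34
Solving: x ≈ -81.923, y ≈ -68.887 km (keep extra digits for the depth step; rounded: -81.9, -68.9).
Then from the ST-01 sphere: z² = 191.18² − (x + 23.8)² − (y − 113.1)² with x = -81.923, y = -68.887, so z ≈ 7.228 ≈ 7.2 km.

(-81.9, -68.9, 7.2)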